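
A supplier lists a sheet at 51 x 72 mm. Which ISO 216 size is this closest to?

A8 (52 × 74 mm)

Aspect ratio 72/51 ≈ 1.412 — close to the ISO √2 ≈ 1.414.
In the A-series (A0 area = 1 m²): A8 = 52 × 74 mm.
Off by 3 mm total — nearest standard size.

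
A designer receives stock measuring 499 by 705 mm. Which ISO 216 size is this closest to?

B2 (500 × 707 mm)

Aspect ratio 705/499 ≈ 1.413 — close to the ISO √2 ≈ 1.414.
In the B-series (B0 = 1000 × 1414 mm): B2 = 500 × 707 mm.
Off by 3 mm total — nearest standard size.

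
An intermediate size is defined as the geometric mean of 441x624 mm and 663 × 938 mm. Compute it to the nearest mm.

Short side: √(441 · 663) = √292383 ≈ 540.7 → 541 mm
Long side: √(624 · 938) = √585312 ≈ 765.1 → 765 mm

541 × 765 mm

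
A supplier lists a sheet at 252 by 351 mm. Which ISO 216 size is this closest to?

B4 (250 × 353 mm)

Aspect ratio 351/252 ≈ 1.393 (ISO target is √2 ≈ 1.414).
In the B-series (B0 = 1000 × 1414 mm): B4 = 250 × 353 mm.
Off by 4 mm total — nearest standard size.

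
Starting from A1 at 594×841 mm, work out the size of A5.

A2: ⌊841/2⌋ × 594 = 420 × 594 mm
A3: ⌊594/2⌋ × 420 = 297 × 420 mm
A4: ⌊420/2⌋ × 297 = 210 × 297 mm
A5: ⌊297/2⌋ × 210 = 148 × 210 mm

148 × 210 mm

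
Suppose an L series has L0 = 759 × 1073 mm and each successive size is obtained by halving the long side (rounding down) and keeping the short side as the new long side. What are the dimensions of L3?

L1: ⌊1073/2⌋ × 759 = 536 × 759 mm
L2: ⌊759/2⌋ × 536 = 379 × 536 mm
L3: ⌊536/2⌋ × 379 = 268 × 379 mm

268 × 379 mm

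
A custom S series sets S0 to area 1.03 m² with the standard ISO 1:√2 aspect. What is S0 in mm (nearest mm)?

853 × 1207 mm

Let the short side be w mm. Then w · w√2 = 1.03 m² = 1,030,000 mm².
w² = 1,030,000/√2, so w ≈ 853.4 mm; long side = w√2 ≈ 1206.9 mm.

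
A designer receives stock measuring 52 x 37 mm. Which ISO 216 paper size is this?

Aspect ratio 52/37 ≈ 1.405 — close to the ISO √2 ≈ 1.414.
In the A-series (A0 area = 1 m²): A9 = 37 × 52 mm.

A9 (37 × 52 mm)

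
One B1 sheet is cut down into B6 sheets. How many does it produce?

32

Each ISO step halves the sheet: 1 × B1 → 2 × B2 → 4 × B3 → 8 × B4 → …
From B1 to B6 is 5 halving steps: 2^5 = 32.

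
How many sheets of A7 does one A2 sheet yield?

32

Each ISO step halves the sheet: 1 × A2 → 2 × A3 → 4 × A4 → 8 × A5 → …
From A2 to A7 is 5 halving steps: 2^5 = 32.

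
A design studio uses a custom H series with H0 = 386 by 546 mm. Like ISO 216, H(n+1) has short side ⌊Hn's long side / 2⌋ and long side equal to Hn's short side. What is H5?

H1 = 273 × 386 mm (from H0 by 1 halving).
H2: ⌊386/2⌋ × 273 = 193 × 273 mm
H3: ⌊273/2⌋ × 193 = 136 × 193 mm
H4: ⌊193/2⌋ × 136 = 96 × 136 mm
H5: ⌊136/2⌋ × 96 = 68 × 96 mm

68 × 96 mm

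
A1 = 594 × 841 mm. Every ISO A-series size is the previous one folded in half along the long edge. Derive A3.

297 × 420 mm

A2: ⌊841/2⌋ × 594 = 420 × 594 mm
A3: ⌊594/2⌋ × 420 = 297 × 420 mm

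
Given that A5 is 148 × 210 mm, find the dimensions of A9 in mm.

37 × 52 mm

A6: ⌊210/2⌋ × 148 = 105 × 148 mm
A7: ⌊148/2⌋ × 105 = 74 × 105 mm
A8: ⌊105/2⌋ × 74 = 52 × 74 mm
A9: ⌊74/2⌋ × 52 = 37 × 52 mm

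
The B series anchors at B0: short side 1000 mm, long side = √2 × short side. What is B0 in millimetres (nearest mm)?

1000 × 1414 mm

Short side = 1000 mm; long side = 1000√2 ≈ 1414.2 mm.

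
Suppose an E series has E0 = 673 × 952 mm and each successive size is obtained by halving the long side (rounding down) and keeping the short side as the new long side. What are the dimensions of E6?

E1 = 476 × 673 mm (from E0 by 1 halving).
E2: ⌊673/2⌋ × 476 = 336 × 476 mm
E3: ⌊476/2⌋ × 336 = 238 × 336 mm
E4: ⌊336/2⌋ × 238 = 168 × 238 mm
E5: ⌊238/2⌋ × 168 = 119 × 168 mm
E6: ⌊168/2⌋ × 119 = 84 × 119 mm

84 × 119 mm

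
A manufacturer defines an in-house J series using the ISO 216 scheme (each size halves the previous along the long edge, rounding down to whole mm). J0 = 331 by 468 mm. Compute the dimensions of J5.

58 × 82 mm

J1: ⌊468/2⌋ × 331 = 234 × 331 mm
J2: ⌊331/2⌋ × 234 = 165 × 234 mm
J3: ⌊234/2⌋ × 165 = 117 × 165 mm
J4: ⌊165/2⌋ × 117 = 82 × 117 mm
J5: ⌊117/2⌋ × 82 = 58 × 82 mm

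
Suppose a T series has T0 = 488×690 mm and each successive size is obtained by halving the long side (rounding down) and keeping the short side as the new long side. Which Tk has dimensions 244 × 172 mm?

T0: 488 × 690 mm
T1: 345 × 488 mm
T2: 244 × 345 mm
T3: 172 × 244 mm
T4: 122 × 172 mm
→ matches T3.

T3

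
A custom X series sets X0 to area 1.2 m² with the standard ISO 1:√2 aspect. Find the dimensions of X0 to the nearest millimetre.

921 × 1303 mm

Let the short side be w mm. Then w · w√2 = 1.2 m² = 1,200,000 mm².
w² = 1,200,000/√2, so w ≈ 921.2 mm; long side = w√2 ≈ 1302.7 mm.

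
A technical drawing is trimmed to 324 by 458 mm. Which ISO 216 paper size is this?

Aspect ratio 458/324 ≈ 1.414 — close to the ISO √2 ≈ 1.414.
In the C-series (envelope sizes, between A and B): C3 = 324 × 458 mm.

C3 (324 × 458 mm)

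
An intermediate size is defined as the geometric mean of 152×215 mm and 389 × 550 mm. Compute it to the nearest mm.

Short side: √(152 · 389) = √59128 ≈ 243.2 → 243 mm
Long side: √(215 · 550) = √118250 ≈ 343.9 → 344 mm

243 × 344 mm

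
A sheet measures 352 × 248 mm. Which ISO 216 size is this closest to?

B4 (250 × 353 mm)

Aspect ratio 352/248 ≈ 1.419 — close to the ISO √2 ≈ 1.414.
In the B-series (B0 = 1000 × 1414 mm): B4 = 250 × 353 mm.
Off by 3 mm total — nearest standard size.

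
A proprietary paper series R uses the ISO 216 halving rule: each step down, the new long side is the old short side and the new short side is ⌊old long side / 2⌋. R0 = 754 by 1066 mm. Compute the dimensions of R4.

R1: ⌊1066/2⌋ × 754 = 533 × 754 mm
R2: ⌊754/2⌋ × 533 = 377 × 533 mm
R3: ⌊533/2⌋ × 377 = 266 × 377 mm
R4: ⌊377/2⌋ × 266 = 188 × 266 mm

188 × 266 mm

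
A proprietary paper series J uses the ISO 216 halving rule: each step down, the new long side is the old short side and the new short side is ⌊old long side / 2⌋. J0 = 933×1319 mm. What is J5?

J1: ⌊1319/2⌋ × 933 = 659 × 933 mm
J2: ⌊933/2⌋ × 659 = 466 × 659 mm
J3: ⌊659/2⌋ × 466 = 329 × 466 mm
J4: ⌊466/2⌋ × 329 = 233 × 329 mm
J5: ⌊329/2⌋ × 233 = 164 × 233 mm

164 × 233 mm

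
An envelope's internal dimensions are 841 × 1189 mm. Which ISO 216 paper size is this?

A0 (841 × 1189 mm)

Aspect ratio 1189/841 ≈ 1.414 — close to the ISO √2 ≈ 1.414.
In the A-series (A0 area = 1 m²): A0 = 841 × 1189 mm.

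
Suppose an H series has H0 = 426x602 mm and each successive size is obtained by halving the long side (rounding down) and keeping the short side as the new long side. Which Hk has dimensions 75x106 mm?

H0: 426 × 602 mm
H1: 301 × 426 mm
H2: 213 × 301 mm
H3: 150 × 213 mm
H4: 106 × 150 mm
H5: 75 × 106 mm
H6: 53 × 75 mm
→ matches H5.

H5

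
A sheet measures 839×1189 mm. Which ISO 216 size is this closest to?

A0 (841 × 1189 mm)

Aspect ratio 1189/839 ≈ 1.417 — close to the ISO √2 ≈ 1.414.
In the A-series (A0 area = 1 m²): A0 = 841 × 1189 mm.
Off by 2 mm total — nearest standard size.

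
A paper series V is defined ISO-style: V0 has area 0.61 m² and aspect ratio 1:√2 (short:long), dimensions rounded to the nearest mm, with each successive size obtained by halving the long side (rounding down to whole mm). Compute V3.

232 × 328 mm

Let V0's short side be w mm. w · w√2 = 0.61 m² = 610,000 mm², so w ≈ 656.8 mm and w√2 ≈ 928.8 mm → V0 = 657 × 929 mm.
V1: ⌊929/2⌋ × 657 = 464 × 657 mm
V2: ⌊657/2⌋ × 464 = 328 × 464 mm
V3: ⌊464/2⌋ × 328 = 232 × 328 mm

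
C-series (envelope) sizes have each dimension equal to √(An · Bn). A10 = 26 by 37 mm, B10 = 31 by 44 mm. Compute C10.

Short side: √(26 · 31) = √806 ≈ 28.4 → 28 mm
Long side: √(37 · 44) = √1628 ≈ 40.3 → 40 mm

28 × 40 mm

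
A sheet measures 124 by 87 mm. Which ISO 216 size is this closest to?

B7 (88 × 125 mm)

Aspect ratio 124/87 ≈ 1.425 — close to the ISO √2 ≈ 1.414.
In the B-series (B0 = 1000 × 1414 mm): B7 = 88 × 125 mm.
Off by 2 mm total — nearest standard size.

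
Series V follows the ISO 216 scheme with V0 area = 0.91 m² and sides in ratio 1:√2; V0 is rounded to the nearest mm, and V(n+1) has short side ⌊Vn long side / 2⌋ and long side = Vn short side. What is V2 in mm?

Let V0's short side be w mm. w · w√2 = 0.91 m² = 910,000 mm², so w ≈ 802.2 mm and w√2 ≈ 1134.4 mm → V0 = 802 × 1134 mm.
V1: ⌊1134/2⌋ × 802 = 567 × 802 mm
V2: ⌊802/2⌋ × 567 = 401 × 567 mm

401 × 567 mm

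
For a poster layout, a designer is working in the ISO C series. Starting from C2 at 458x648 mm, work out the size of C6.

C3: ⌊648/2⌋ × 458 = 324 × 458 mm
C4: ⌊458/2⌋ × 324 = 229 × 324 mm
C5: ⌊324/2⌋ × 229 = 162 × 229 mm
C6: ⌊229/2⌋ × 162 = 114 × 162 mm

114 × 162 mm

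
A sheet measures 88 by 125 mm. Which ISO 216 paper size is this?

B7 (88 × 125 mm)

Aspect ratio 125/88 ≈ 1.420 — close to the ISO √2 ≈ 1.414.
In the B-series (B0 = 1000 × 1414 mm): B7 = 88 × 125 mm.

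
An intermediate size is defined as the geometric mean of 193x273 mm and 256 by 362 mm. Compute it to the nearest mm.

Short side: √(193 · 256) = √49408 ≈ 222.3 → 222 mm
Long side: √(273 · 362) = √98826 ≈ 314.4 → 314 mm

222 × 314 mm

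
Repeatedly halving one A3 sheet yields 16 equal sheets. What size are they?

A7

16 = 2^4, so 4 halving steps.
A3 → A4 → … → A7 after 4 steps.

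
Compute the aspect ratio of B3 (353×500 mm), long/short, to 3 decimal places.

500 / 353 = 1.416
ISO 216 targets √2 ≈ 1.414; the +0.002 deviation is from mm rounding.

1.416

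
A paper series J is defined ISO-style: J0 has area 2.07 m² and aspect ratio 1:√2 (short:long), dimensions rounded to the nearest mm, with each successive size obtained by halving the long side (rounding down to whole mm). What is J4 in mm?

Let J0's short side be w mm. w · w√2 = 2.07 m² = 2,070,000 mm², so w ≈ 1209.8 mm and w√2 ≈ 1711.0 mm → J0 = 1210 × 1711 mm.
J1: ⌊1711/2⌋ × 1210 = 855 × 1210 mm
J2: ⌊1210/2⌋ × 855 = 605 × 855 mm
J3: ⌊855/2⌋ × 605 = 427 × 605 mm
J4: ⌊605/2⌋ × 427 = 302 × 427 mm

302 × 427 mm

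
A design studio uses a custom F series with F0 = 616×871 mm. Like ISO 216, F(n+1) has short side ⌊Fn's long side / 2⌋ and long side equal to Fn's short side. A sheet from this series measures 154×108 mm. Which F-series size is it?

F0: 616 × 871 mm
F1: 435 × 616 mm
F2: 308 × 435 mm
F3: 217 × 308 mm
F4: 154 × 217 mm
F5: 108 × 154 mm
F6: 77 × 108 mm
→ matches F5.

F5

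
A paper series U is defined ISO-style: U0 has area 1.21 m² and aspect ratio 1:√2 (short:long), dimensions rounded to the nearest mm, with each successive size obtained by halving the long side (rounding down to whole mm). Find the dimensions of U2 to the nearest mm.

Let U0's short side be w mm. w · w√2 = 1.21 m² = 1,210,000 mm², so w ≈ 925.0 mm and w√2 ≈ 1308.1 mm → U0 = 925 × 1308 mm.
U1: ⌊1308/2⌋ × 925 = 654 × 925 mm
U2: ⌊925/2⌋ × 654 = 462 × 654 mm

462 × 654 mm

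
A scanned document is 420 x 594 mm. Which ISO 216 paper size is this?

A2 (420 × 594 mm)

Aspect ratio 594/420 ≈ 1.414 — close to the ISO √2 ≈ 1.414.
In the A-series (A0 area = 1 m²): A2 = 420 × 594 mm.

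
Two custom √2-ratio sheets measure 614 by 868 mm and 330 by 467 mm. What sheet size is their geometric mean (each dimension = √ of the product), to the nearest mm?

450 × 637 mm

Short side: √(614 · 330) = √202620 ≈ 450.1 → 450 mm
Long side: √(868 · 467) = √405356 ≈ 636.7 → 637 mm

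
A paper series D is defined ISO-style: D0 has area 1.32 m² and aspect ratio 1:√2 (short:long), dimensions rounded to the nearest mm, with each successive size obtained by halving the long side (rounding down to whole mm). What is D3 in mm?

Let D0's short side be w mm. w · w√2 = 1.32 m² = 1,320,000 mm², so w ≈ 966.1 mm and w√2 ≈ 1366.3 mm → D0 = 966 × 1366 mm.
D1: ⌊1366/2⌋ × 966 = 683 × 966 mm
D2: ⌊966/2⌋ × 683 = 483 × 683 mm
D3: ⌊683/2⌋ × 483 = 341 × 483 mm

341 × 483 mm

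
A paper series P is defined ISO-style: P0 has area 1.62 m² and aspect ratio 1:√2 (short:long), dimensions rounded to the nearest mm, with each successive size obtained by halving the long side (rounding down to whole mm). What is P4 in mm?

267 × 378 mm

Let P0's short side be w mm. w · w√2 = 1.62 m² = 1,620,000 mm², so w ≈ 1070.3 mm and w√2 ≈ 1513.6 mm → P0 = 1070 × 1514 mm.
P1: ⌊1514/2⌋ × 1070 = 757 × 1070 mm
P2: ⌊1070/2⌋ × 757 = 535 × 757 mm
P3: ⌊757/2⌋ × 535 = 378 × 535 mm
P4: ⌊535/2⌋ × 378 = 267 × 378 mm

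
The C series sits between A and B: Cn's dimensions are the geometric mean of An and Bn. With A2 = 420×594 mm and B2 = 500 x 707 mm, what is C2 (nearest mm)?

Short side: √(420 · 500) = √210000 ≈ 458.3 → 458 mm
Long side: √(594 · 707) = √419958 ≈ 648.0 → 648 mm

458 × 648 mm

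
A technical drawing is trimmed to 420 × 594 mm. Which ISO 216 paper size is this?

Aspect ratio 594/420 ≈ 1.414 — close to the ISO √2 ≈ 1.414.
In the A-series (A0 area = 1 m²): A2 = 420 × 594 mm.

A2 (420 × 594 mm)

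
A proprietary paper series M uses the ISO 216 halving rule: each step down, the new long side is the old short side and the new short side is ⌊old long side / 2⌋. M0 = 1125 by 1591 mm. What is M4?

M1: ⌊1591/2⌋ × 1125 = 795 × 1125 mm
M2: ⌊1125/2⌋ × 795 = 562 × 795 mm
M3: ⌊795/2⌋ × 562 = 397 × 562 mm
M4: ⌊562/2⌋ × 397 = 281 × 397 mm

281 × 397 mm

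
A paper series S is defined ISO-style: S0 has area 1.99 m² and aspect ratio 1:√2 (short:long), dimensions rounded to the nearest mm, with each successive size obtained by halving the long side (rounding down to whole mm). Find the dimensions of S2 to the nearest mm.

Let S0's short side be w mm. w · w√2 = 1.99 m² = 1,990,000 mm², so w ≈ 1186.2 mm and w√2 ≈ 1677.6 mm → S0 = 1186 × 1678 mm.
S1: ⌊1678/2⌋ × 1186 = 839 × 1186 mm
S2: ⌊1186/2⌋ × 839 = 593 × 839 mm

593 × 839 mm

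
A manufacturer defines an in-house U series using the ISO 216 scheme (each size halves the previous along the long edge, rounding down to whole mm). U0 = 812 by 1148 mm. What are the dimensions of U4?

203 × 287 mm

U1: ⌊1148/2⌋ × 812 = 574 × 812 mm
U2: ⌊812/2⌋ × 574 = 406 × 574 mm
U3: ⌊574/2⌋ × 406 = 287 × 406 mm
U4: ⌊406/2⌋ × 287 = 203 × 287 mm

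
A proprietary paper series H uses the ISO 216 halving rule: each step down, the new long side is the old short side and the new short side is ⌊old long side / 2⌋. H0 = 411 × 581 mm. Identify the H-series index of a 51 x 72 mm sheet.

H6

H0: 411 × 581 mm
H1: 290 × 411 mm
H2: 205 × 290 mm
H3: 145 × 205 mm
H4: 102 × 145 mm
H5: 72 × 102 mm
H6: 51 × 72 mm
H7: 36 × 51 mm
→ matches H6.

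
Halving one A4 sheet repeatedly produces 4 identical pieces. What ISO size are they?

4 = 2^2, so 2 halving steps.
A4 → A5 → … → A6 after 2 steps.

A6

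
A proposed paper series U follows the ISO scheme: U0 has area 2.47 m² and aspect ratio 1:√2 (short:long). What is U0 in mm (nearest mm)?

Let the short side be w mm. Then w · w√2 = 2.47 m² = 2,470,000 mm².
w² = 2,470,000/√2, so w ≈ 1321.6 mm; long side = w√2 ≈ 1869.0 mm.

1322 × 1869 mm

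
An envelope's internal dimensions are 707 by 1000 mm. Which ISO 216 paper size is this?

B1 (707 × 1000 mm)

Aspect ratio 1000/707 ≈ 1.414 — close to the ISO √2 ≈ 1.414.
In the B-series (B0 = 1000 × 1414 mm): B1 = 707 × 1000 mm.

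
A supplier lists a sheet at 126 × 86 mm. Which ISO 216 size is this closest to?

B7 (88 × 125 mm)

Aspect ratio 126/86 ≈ 1.465 (ISO target is √2 ≈ 1.414).
In the B-series (B0 = 1000 × 1414 mm): B7 = 88 × 125 mm.
Off by 3 mm total — nearest standard size.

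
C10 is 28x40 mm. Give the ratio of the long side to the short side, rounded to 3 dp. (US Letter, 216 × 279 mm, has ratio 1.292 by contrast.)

1.429

40 / 28 = 1.429
ISO 216 targets √2 ≈ 1.414; the +0.014 deviation is from mm rounding.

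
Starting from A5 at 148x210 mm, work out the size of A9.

37 × 52 mm

A6: ⌊210/2⌋ × 148 = 105 × 148 mm
A7: ⌊148/2⌋ × 105 = 74 × 105 mm
A8: ⌊105/2⌋ × 74 = 52 × 74 mm
A9: ⌊74/2⌋ × 52 = 37 × 52 mm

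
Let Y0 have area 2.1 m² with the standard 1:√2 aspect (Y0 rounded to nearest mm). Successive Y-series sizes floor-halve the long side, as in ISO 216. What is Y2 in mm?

609 × 861 mm

Let Y0's short side be w mm. w · w√2 = 2.1 m² = 2,100,000 mm², so w ≈ 1218.6 mm and w√2 ≈ 1723.3 mm → Y0 = 1219 × 1723 mm.
Y1: ⌊1723/2⌋ × 1219 = 861 × 1219 mm
Y2: ⌊1219/2⌋ × 861 = 609 × 861 mm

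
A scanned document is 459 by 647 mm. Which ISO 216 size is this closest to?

Aspect ratio 647/459 ≈ 1.410 — close to the ISO √2 ≈ 1.414.
In the C-series (envelope sizes, between A and B): C2 = 458 × 648 mm.
Off by 2 mm total — nearest standard size.

C2 (458 × 648 mm)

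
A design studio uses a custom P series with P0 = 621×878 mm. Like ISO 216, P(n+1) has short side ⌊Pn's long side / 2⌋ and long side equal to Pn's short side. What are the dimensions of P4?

155 × 219 mm

P1: ⌊878/2⌋ × 621 = 439 × 621 mm
P2: ⌊621/2⌋ × 439 = 310 × 439 mm
P3: ⌊439/2⌋ × 310 = 219 × 310 mm
P4: ⌊310/2⌋ × 219 = 155 × 219 mm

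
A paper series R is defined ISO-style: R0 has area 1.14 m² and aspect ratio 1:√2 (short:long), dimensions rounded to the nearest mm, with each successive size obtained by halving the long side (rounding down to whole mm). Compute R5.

158 × 224 mm

Let R0's short side be w mm. w · w√2 = 1.14 m² = 1,140,000 mm², so w ≈ 897.8 mm and w√2 ≈ 1269.7 mm → R0 = 898 × 1270 mm.
R1: ⌊1270/2⌋ × 898 = 635 × 898 mm
R2: ⌊898/2⌋ × 635 = 449 × 635 mm
R3: ⌊635/2⌋ × 449 = 317 × 449 mm
R4: ⌊449/2⌋ × 317 = 224 × 317 mm
R5: ⌊317/2⌋ × 224 = 158 × 224 mm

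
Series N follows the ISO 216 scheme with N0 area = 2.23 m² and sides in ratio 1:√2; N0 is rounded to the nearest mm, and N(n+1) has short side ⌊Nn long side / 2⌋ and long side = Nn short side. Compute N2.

Let N0's short side be w mm. w · w√2 = 2.23 m² = 2,230,000 mm², so w ≈ 1255.7 mm and w√2 ≈ 1775.9 mm → N0 = 1256 × 1776 mm.
N1: ⌊1776/2⌋ × 1256 = 888 × 1256 mm
N2: ⌊1256/2⌋ × 888 = 628 × 888 mm

628 × 888 mm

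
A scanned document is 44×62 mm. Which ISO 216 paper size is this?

B9 (44 × 62 mm)

Aspect ratio 62/44 ≈ 1.409 — close to the ISO √2 ≈ 1.414.
In the B-series (B0 = 1000 × 1414 mm): B9 = 44 × 62 mm.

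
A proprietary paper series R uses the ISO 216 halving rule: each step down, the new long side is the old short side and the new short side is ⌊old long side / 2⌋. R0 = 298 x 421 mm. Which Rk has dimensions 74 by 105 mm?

R4

R0: 298 × 421 mm
R1: 210 × 298 mm
R2: 149 × 210 mm
R3: 105 × 149 mm
R4: 74 × 105 mm
R5: 52 × 74 mm
→ matches R4.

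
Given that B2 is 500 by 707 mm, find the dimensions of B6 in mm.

B3: ⌊707/2⌋ × 500 = 353 × 500 mm
B4: ⌊500/2⌋ × 353 = 250 × 353 mm
B5: ⌊353/2⌋ × 250 = 176 × 250 mm
B6: ⌊250/2⌋ × 176 = 125 × 176 mm

125 × 176 mm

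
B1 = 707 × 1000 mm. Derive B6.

125 × 176 mm

B2: ⌊1000/2⌋ × 707 = 500 × 707 mm
B3: ⌊707/2⌋ × 500 = 353 × 500 mm
B4: ⌊500/2⌋ × 353 = 250 × 353 mm
B5: ⌊353/2⌋ × 250 = 176 × 250 mm
B6: ⌊250/2⌋ × 176 = 125 × 176 mm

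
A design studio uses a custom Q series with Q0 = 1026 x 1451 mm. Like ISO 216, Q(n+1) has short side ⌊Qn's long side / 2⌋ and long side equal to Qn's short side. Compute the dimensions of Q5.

181 × 256 mm

Q1: ⌊1451/2⌋ × 1026 = 725 × 1026 mm
Q2: ⌊1026/2⌋ × 725 = 513 × 725 mm
Q3: ⌊725/2⌋ × 513 = 362 × 513 mm
Q4: ⌊513/2⌋ × 362 = 256 × 362 mm
Q5: ⌊362/2⌋ × 256 = 181 × 256 mm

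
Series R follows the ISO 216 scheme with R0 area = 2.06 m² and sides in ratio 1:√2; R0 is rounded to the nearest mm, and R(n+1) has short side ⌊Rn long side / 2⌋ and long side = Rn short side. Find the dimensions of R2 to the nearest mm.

603 × 853 mm

Let R0's short side be w mm. w · w√2 = 2.06 m² = 2,060,000 mm², so w ≈ 1206.9 mm and w√2 ≈ 1706.8 mm → R0 = 1207 × 1707 mm.
R1: ⌊1707/2⌋ × 1207 = 853 × 1207 mm
R2: ⌊1207/2⌋ × 853 = 603 × 853 mm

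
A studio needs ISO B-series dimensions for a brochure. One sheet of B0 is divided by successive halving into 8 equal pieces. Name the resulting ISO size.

B3

8 = 2^3, so 3 halving steps.
B0 → B1 → … → B3 after 3 steps.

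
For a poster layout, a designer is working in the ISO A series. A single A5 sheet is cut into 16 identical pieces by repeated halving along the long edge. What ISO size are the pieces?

16 = 2^4, so 4 halving steps.
A5 → A6 → … → A9 after 4 steps.

A9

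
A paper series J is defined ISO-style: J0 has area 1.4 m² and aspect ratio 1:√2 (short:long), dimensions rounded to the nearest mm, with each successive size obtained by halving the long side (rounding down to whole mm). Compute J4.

248 × 351 mm

Let J0's short side be w mm. w · w√2 = 1.4 m² = 1,400,000 mm², so w ≈ 995.0 mm and w√2 ≈ 1407.1 mm → J0 = 995 × 1407 mm.
J1: ⌊1407/2⌋ × 995 = 703 × 995 mm
J2: ⌊995/2⌋ × 703 = 497 × 703 mm
J3: ⌊703/2⌋ × 497 = 351 × 497 mm
J4: ⌊497/2⌋ × 351 = 248 × 351 mm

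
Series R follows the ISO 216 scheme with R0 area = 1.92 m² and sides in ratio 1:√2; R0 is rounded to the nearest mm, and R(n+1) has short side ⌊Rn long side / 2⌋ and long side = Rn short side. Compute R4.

Let R0's short side be w mm. w · w√2 = 1.92 m² = 1,920,000 mm², so w ≈ 1165.2 mm and w√2 ≈ 1647.8 mm → R0 = 1165 × 1648 mm.
R1: ⌊1648/2⌋ × 1165 = 824 × 1165 mm
R2: ⌊1165/2⌋ × 824 = 582 × 824 mm
R3: ⌊824/2⌋ × 582 = 412 × 582 mm
R4: ⌊582/2⌋ × 412 = 291 × 412 mm

291 × 412 mm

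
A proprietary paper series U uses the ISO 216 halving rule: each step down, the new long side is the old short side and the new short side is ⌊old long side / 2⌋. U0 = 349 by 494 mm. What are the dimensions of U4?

87 × 123 mm

U1 = 247 × 349 mm (from U0 by 1 halving).
U2: ⌊349/2⌋ × 247 = 174 × 247 mm
U3: ⌊247/2⌋ × 174 = 123 × 174 mm
U4: ⌊174/2⌋ × 123 = 87 × 123 mm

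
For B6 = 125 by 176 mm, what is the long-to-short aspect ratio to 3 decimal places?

176 / 125 = 1.408
ISO 216 targets √2 ≈ 1.414; the -0.006 deviation is from mm rounding.

1.408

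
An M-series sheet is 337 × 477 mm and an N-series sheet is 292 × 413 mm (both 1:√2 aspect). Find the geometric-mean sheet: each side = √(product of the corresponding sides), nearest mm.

Short side: √(337 · 292) = √98404 ≈ 313.7 → 314 mm
Long side: √(477 · 413) = √197001 ≈ 443.8 → 444 mm

314 × 444 mm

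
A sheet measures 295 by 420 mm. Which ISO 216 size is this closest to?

Aspect ratio 420/295 ≈ 1.424 — close to the ISO √2 ≈ 1.414.
In the A-series (A0 area = 1 m²): A3 = 297 × 420 mm.
Off by 2 mm total — nearest standard size.

A3 (297 × 420 mm)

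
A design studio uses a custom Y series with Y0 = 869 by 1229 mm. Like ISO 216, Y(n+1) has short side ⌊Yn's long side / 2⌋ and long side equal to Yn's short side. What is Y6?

108 × 153 mm

Y1: ⌊1229/2⌋ × 869 = 614 × 869 mm
Y2: ⌊869/2⌋ × 614 = 434 × 614 mm
Y3: ⌊614/2⌋ × 434 = 307 × 434 mm
Y4: ⌊434/2⌋ × 307 = 217 × 307 mm
Y5: ⌊307/2⌋ × 217 = 153 × 217 mm
Y6: ⌊217/2⌋ × 153 = 108 × 153 mm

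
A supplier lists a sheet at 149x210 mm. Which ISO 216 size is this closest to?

Aspect ratio 210/149 ≈ 1.409 — close to the ISO √2 ≈ 1.414.
In the A-series (A0 area = 1 m²): A5 = 148 × 210 mm.
Off by 1 mm total — nearest standard size.

A5 (148 × 210 mm)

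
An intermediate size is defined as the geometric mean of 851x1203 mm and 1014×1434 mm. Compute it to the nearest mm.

929 × 1313 mm

Short side: √(851 · 1014) = √862914 ≈ 928.9 → 929 mm
Long side: √(1203 · 1434) = √1725102 ≈ 1313.4 → 1313 mm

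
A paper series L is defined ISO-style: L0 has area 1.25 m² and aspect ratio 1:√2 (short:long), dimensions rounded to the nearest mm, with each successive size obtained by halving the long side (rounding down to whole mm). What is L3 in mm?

332 × 470 mm

Let L0's short side be w mm. w · w√2 = 1.25 m² = 1,250,000 mm², so w ≈ 940.2 mm and w√2 ≈ 1329.6 mm → L0 = 940 × 1330 mm.
L1: ⌊1330/2⌋ × 940 = 665 × 940 mm
L2: ⌊940/2⌋ × 665 = 470 × 665 mm
L3: ⌊665/2⌋ × 470 = 332 × 470 mm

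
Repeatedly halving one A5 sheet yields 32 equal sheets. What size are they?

32 = 2^5, so 5 halving steps.
A5 → A6 → … → A10 after 5 steps.

A10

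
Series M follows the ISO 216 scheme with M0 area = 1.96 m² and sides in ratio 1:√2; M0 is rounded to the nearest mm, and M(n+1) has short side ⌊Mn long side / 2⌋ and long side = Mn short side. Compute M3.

Let M0's short side be w mm. w · w√2 = 1.96 m² = 1,960,000 mm², so w ≈ 1177.3 mm and w√2 ≈ 1664.9 mm → M0 = 1177 × 1665 mm.
M1: ⌊1665/2⌋ × 1177 = 832 × 1177 mm
M2: ⌊1177/2⌋ × 832 = 588 × 832 mm
M3: ⌊832/2⌋ × 588 = 416 × 588 mm

416 × 588 mm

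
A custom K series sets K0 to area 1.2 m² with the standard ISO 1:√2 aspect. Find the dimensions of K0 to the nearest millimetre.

Let the short side be w mm. Then w · w√2 = 1.2 m² = 1,200,000 mm².
w² = 1,200,000/√2, so w ≈ 921.2 mm; long side = w√2 ≈ 1302.7 mm.

921 × 1303 mm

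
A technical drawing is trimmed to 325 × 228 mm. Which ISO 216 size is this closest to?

C4 (229 × 324 mm)

Aspect ratio 325/228 ≈ 1.425 — close to the ISO √2 ≈ 1.414.
In the C-series (envelope sizes, between A and B): C4 = 229 × 324 mm.
Off by 2 mm total — nearest standard size.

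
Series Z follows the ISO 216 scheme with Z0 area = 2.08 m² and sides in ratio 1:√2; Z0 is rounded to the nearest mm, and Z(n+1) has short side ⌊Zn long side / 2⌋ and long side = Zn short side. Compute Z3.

428 × 606 mm

Let Z0's short side be w mm. w · w√2 = 2.08 m² = 2,080,000 mm², so w ≈ 1212.8 mm and w√2 ≈ 1715.1 mm → Z0 = 1213 × 1715 mm.
Z1: ⌊1715/2⌋ × 1213 = 857 × 1213 mm
Z2: ⌊1213/2⌋ × 857 = 606 × 857 mm
Z3: ⌊857/2⌋ × 606 = 428 × 606 mm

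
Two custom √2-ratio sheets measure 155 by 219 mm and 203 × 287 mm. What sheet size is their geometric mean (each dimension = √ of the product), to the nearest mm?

177 × 251 mm

Short side: √(155 · 203) = √31465 ≈ 177.4 → 177 mm
Long side: √(219 · 287) = √62853 ≈ 250.7 → 251 mm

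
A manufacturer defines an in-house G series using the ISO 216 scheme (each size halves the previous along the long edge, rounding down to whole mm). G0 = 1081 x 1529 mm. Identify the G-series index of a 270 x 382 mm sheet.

G0: 1081 × 1529 mm
G1: 764 × 1081 mm
G2: 540 × 764 mm
G3: 382 × 540 mm
G4: 270 × 382 mm
G5: 191 × 270 mm
→ matches G4.

G4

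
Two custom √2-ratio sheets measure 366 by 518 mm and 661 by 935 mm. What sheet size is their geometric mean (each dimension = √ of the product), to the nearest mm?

Short side: √(366 · 661) = √241926 ≈ 491.9 → 492 mm
Long side: √(518 · 935) = √484330 ≈ 695.9 → 696 mm

492 × 696 mm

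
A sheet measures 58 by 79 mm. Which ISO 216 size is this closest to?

Aspect ratio 79/58 ≈ 1.362 (ISO target is √2 ≈ 1.414).
In the C-series (envelope sizes, between A and B): C8 = 57 × 81 mm.
Off by 3 mm total — nearest standard size.

C8 (57 × 81 mm)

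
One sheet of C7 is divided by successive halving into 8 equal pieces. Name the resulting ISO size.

C10

8 = 2^3, so 3 halving steps.
C7 → C8 → … → C10 after 3 steps.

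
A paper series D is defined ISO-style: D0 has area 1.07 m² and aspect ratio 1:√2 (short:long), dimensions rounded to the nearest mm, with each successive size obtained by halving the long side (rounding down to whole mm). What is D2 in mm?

435 × 615 mm

Let D0's short side be w mm. w · w√2 = 1.07 m² = 1,070,000 mm², so w ≈ 869.8 mm and w√2 ≈ 1230.1 mm → D0 = 870 × 1230 mm.
D1: ⌊1230/2⌋ × 870 = 615 × 870 mm
D2: ⌊870/2⌋ × 615 = 435 × 615 mm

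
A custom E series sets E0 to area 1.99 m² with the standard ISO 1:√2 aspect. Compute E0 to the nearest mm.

Let the short side be w mm. Then w · w√2 = 1.99 m² = 1,990,000 mm².
w² = 1,990,000/√2, so w ≈ 1186.2 mm; long side = w√2 ≈ 1677.6 mm.

1186 × 1678 mm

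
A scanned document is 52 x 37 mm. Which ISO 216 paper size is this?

Aspect ratio 52/37 ≈ 1.405 — close to the ISO √2 ≈ 1.414.
In the A-series (A0 area = 1 m²): A9 = 37 × 52 mm.

A9 (37 × 52 mm)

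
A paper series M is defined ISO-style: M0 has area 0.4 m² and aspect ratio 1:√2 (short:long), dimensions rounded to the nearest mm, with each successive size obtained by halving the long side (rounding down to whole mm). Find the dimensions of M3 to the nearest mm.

188 × 266 mm

Let M0's short side be w mm. w · w√2 = 0.4 m² = 400,000 mm², so w ≈ 531.8 mm and w√2 ≈ 752.1 mm → M0 = 532 × 752 mm.
M1: ⌊752/2⌋ × 532 = 376 × 532 mm
M2: ⌊532/2⌋ × 376 = 266 × 376 mm
M3: ⌊376/2⌋ × 266 = 188 × 266 mm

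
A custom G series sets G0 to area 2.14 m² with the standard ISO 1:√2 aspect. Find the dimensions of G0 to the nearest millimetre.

Let the short side be w mm. Then w · w√2 = 2.14 m² = 2,140,000 mm².
w² = 2,140,000/√2, so w ≈ 1230.1 mm; long side = w√2 ≈ 1739.7 mm.

1230 × 1740 mm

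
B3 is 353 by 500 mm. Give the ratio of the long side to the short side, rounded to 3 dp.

1.416

500 / 353 = 1.416
ISO 216 targets √2 ≈ 1.414; the +0.002 deviation is from mm rounding.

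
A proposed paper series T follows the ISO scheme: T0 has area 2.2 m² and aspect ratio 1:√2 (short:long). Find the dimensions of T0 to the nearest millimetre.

1247 × 1764 mm

Let the short side be w mm. Then w · w√2 = 2.2 m² = 2,200,000 mm².
w² = 2,200,000/√2, so w ≈ 1247.3 mm; long side = w√2 ≈ 1763.9 mm.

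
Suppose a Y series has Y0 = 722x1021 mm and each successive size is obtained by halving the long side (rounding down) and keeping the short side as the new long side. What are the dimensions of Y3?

Y1: ⌊1021/2⌋ × 722 = 510 × 722 mm
Y2: ⌊722/2⌋ × 510 = 361 × 510 mm
Y3: ⌊510/2⌋ × 361 = 255 × 361 mm

255 × 361 mm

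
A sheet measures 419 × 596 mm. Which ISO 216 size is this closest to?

Aspect ratio 596/419 ≈ 1.422 — close to the ISO √2 ≈ 1.414.
In the A-series (A0 area = 1 m²): A2 = 420 × 594 mm.
Off by 3 mm total — nearest standard size.

A2 (420 × 594 mm)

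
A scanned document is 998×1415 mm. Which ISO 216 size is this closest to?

Aspect ratio 1415/998 ≈ 1.418 — close to the ISO √2 ≈ 1.414.
In the B-series (B0 = 1000 × 1414 mm): B0 = 1000 × 1414 mm.
Off by 3 mm total — nearest standard size.

B0 (1000 × 1414 mm)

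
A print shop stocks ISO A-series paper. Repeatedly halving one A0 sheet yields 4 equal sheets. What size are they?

A2

4 = 2^2, so 2 halving steps.
A0 → A1 → … → A2 after 2 steps.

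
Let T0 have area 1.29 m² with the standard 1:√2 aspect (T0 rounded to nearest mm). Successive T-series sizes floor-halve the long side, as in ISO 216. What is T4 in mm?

238 × 337 mm

Let T0's short side be w mm. w · w√2 = 1.29 m² = 1,290,000 mm², so w ≈ 955.1 mm and w√2 ≈ 1350.7 mm → T0 = 955 × 1351 mm.
T1: ⌊1351/2⌋ × 955 = 675 × 955 mm
T2: ⌊955/2⌋ × 675 = 477 × 675 mm
T3: ⌊675/2⌋ × 477 = 337 × 477 mm
T4: ⌊477/2⌋ × 337 = 238 × 337 mm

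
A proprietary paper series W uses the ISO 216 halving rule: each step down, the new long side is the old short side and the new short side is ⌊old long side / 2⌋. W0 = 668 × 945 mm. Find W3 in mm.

236 × 334 mm

W1: ⌊945/2⌋ × 668 = 472 × 668 mm
W2: ⌊668/2⌋ × 472 = 334 × 472 mm
W3: ⌊472/2⌋ × 334 = 236 × 334 mm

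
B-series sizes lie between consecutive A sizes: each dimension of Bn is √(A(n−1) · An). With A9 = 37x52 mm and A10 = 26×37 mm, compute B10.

Short side: √(37 · 26) = √962 ≈ 31.0 → 31 mm
Long side: √(52 · 37) = √1924 ≈ 43.9 → 44 mm

31 × 44 mm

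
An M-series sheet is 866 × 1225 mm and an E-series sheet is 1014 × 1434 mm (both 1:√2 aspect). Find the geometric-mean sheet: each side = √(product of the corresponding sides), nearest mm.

937 × 1325 mm

Short side: √(866 · 1014) = √878124 ≈ 937.1 → 937 mm
Long side: √(1225 · 1434) = √1756650 ≈ 1325.4 → 1325 mm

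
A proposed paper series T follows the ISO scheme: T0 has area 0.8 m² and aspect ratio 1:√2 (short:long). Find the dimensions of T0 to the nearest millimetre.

Let the short side be w mm. Then w · w√2 = 0.8 m² = 800,000 mm².
w² = 800,000/√2, so w ≈ 752.1 mm; long side = w√2 ≈ 1063.7 mm.

752 × 1064 mm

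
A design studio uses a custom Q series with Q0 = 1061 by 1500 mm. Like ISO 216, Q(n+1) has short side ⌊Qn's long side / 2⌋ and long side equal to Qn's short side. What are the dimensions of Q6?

Q1: ⌊1500/2⌋ × 1061 = 750 × 1061 mm
Q2: ⌊1061/2⌋ × 750 = 530 × 750 mm
Q3: ⌊750/2⌋ × 530 = 375 × 530 mm
Q4: ⌊530/2⌋ × 375 = 265 × 375 mm
Q5: ⌊375/2⌋ × 265 = 187 × 265 mm
Q6: ⌊265/2⌋ × 187 = 132 × 187 mm

132 × 187 mm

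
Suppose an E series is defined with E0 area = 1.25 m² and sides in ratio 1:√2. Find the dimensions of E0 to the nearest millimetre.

Let the short side be w mm. Then w · w√2 = 1.25 m² = 1,250,000 mm².
w² = 1,250,000/√2, so w ≈ 940.2 mm; long side = w√2 ≈ 1329.6 mm.

940 × 1330 mm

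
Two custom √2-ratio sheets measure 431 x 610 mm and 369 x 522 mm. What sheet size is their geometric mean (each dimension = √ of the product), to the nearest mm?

Short side: √(431 · 369) = √159039 ≈ 398.8 → 399 mm
Long side: √(610 · 522) = √318420 ≈ 564.3 → 564 mm

399 × 564 mm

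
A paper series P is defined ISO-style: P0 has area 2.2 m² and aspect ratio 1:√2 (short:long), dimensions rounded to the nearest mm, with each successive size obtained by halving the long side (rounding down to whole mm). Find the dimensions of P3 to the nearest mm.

Let P0's short side be w mm. w · w√2 = 2.2 m² = 2,200,000 mm², so w ≈ 1247.3 mm and w√2 ≈ 1763.9 mm → P0 = 1247 × 1764 mm.
P1: ⌊1764/2⌋ × 1247 = 882 × 1247 mm
P2: ⌊1247/2⌋ × 882 = 623 × 882 mm
P3: ⌊882/2⌋ × 623 = 441 × 623 mm

441 × 623 mm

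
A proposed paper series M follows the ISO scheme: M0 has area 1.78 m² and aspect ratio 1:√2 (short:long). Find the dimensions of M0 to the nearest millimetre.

1122 × 1587 mm

Let the short side be w mm. Then w · w√2 = 1.78 m² = 1,780,000 mm².
w² = 1,780,000/√2, so w ≈ 1121.9 mm; long side = w√2 ≈ 1586.6 mm.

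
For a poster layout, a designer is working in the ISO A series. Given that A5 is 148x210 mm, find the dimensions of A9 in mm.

A6: ⌊210/2⌋ × 148 = 105 × 148 mm
A7: ⌊148/2⌋ × 105 = 74 × 105 mm
A8: ⌊105/2⌋ × 74 = 52 × 74 mm
A9: ⌊74/2⌋ × 52 = 37 × 52 mm

37 × 52 mm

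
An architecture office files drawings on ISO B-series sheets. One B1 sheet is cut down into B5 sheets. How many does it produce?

B1 = 707 × 1000 mm; B5 = 176 × 250 mm.
Each halving step doubles the count; 4 steps from B1 to B5.
2^4 = 16.

16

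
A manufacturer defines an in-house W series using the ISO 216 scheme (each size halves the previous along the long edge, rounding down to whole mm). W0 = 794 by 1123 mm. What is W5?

W1: ⌊1123/2⌋ × 794 = 561 × 794 mm
W2: ⌊794/2⌋ × 561 = 397 × 561 mm
W3: ⌊561/2⌋ × 397 = 280 × 397 mm
W4: ⌊397/2⌋ × 280 = 198 × 280 mm
W5: ⌊280/2⌋ × 198 = 140 × 198 mm

140 × 198 mm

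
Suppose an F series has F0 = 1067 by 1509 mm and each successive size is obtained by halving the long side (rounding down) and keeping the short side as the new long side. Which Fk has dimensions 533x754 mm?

F0: 1067 × 1509 mm
F1: 754 × 1067 mm
F2: 533 × 754 mm
F3: 377 × 533 mm
→ matches F2.

F2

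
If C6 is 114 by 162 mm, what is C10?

28 × 40 mm

C7: ⌊162/2⌋ × 114 = 81 × 114 mm
C8: ⌊114/2⌋ × 81 = 57 × 81 mm
C9: ⌊81/2⌋ × 57 = 40 × 57 mm
C10: ⌊57/2⌋ × 40 = 28 × 40 mm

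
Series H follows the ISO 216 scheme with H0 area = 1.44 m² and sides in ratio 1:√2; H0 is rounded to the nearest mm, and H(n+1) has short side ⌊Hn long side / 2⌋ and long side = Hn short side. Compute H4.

252 × 356 mm

Let H0's short side be w mm. w · w√2 = 1.44 m² = 1,440,000 mm², so w ≈ 1009.1 mm and w√2 ≈ 1427.0 mm → H0 = 1009 × 1427 mm.
H1: ⌊1427/2⌋ × 1009 = 713 × 1009 mm
H2: ⌊1009/2⌋ × 713 = 504 × 713 mm
H3: ⌊713/2⌋ × 504 = 356 × 504 mm
H4: ⌊504/2⌋ × 356 = 252 × 356 mm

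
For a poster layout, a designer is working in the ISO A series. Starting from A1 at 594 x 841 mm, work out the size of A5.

A2: ⌊841/2⌋ × 594 = 420 × 594 mm
A3: ⌊594/2⌋ × 420 = 297 × 420 mm
A4: ⌊420/2⌋ × 297 = 210 × 297 mm
A5: ⌊297/2⌋ × 210 = 148 × 210 mm

148 × 210 mm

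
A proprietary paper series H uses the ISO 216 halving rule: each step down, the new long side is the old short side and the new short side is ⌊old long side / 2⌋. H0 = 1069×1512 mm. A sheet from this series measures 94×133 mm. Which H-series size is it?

H0: 1069 × 1512 mm
H1: 756 × 1069 mm
H2: 534 × 756 mm
H3: 378 × 534 mm
H4: 267 × 378 mm
H5: 189 × 267 mm
H6: 133 × 189 mm
H7: 94 × 133 mm
H8: 66 × 94 mm
→ matches H7.

H7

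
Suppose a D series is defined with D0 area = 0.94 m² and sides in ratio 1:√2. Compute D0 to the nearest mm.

Let the short side be w mm. Then w · w√2 = 0.94 m² = 940,000 mm².
w² = 940,000/√2, so w ≈ 815.3 mm; long side = w√2 ≈ 1153.0 mm.

815 × 1153 mm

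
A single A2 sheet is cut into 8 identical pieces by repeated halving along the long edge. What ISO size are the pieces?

A5

8 = 2^3, so 3 halving steps.
A2 → A3 → … → A5 after 3 steps.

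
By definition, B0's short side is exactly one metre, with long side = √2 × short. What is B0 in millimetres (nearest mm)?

Short side = 1000 mm; long side = 1000√2 ≈ 1414.2 mm.

1000 × 1414 mm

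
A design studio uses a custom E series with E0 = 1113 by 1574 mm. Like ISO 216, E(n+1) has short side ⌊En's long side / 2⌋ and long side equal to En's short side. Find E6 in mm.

E1: ⌊1574/2⌋ × 1113 = 787 × 1113 mm
E2: ⌊1113/2⌋ × 787 = 556 × 787 mm
E3: ⌊787/2⌋ × 556 = 393 × 556 mm
E4: ⌊556/2⌋ × 393 = 278 × 393 mm
E5: ⌊393/2⌋ × 278 = 196 × 278 mm
E6: ⌊278/2⌋ × 196 = 139 × 196 mm

139 × 196 mm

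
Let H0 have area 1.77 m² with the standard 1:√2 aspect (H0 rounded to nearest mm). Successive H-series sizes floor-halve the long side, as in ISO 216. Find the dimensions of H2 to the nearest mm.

559 × 791 mm

Let H0's short side be w mm. w · w√2 = 1.77 m² = 1,770,000 mm², so w ≈ 1118.7 mm and w√2 ≈ 1582.1 mm → H0 = 1119 × 1582 mm.
H1: ⌊1582/2⌋ × 1119 = 791 × 1119 mm
H2: ⌊1119/2⌋ × 791 = 559 × 791 mm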